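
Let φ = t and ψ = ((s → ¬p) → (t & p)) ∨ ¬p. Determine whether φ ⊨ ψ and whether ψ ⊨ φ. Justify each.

Only the forward implication holds.

(⟹) Assume the antecedent. If s is true, ((s → ¬p) → (t & p)) ∨ ¬p reduces to true regardless of the other variables. If s is false, the antecedent forces (s = F, p = F, t = T) or (s = F, p = T, t = T), and ((s → ¬p) → (t & p)) ∨ ¬p holds there. Either way ((s → ¬p) → (t & p)) ∨ ¬p holds.

(⟸) This fails. Under s = F, p = F, t = F, the left side is false but the right side is true.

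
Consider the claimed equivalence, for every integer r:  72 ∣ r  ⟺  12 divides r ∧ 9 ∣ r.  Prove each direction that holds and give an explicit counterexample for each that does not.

(⇒) holds; (⇐) fails.

Converse. This fails: take r = 36. Both 12 ∣ 36 and 9 ∣ 36, yet 36 is not a multiple of 72 (since 36 = 0·72 + 36), so 72 ∤ 36.

Forward direction. If 72 ∣ r, write r = 72q. Since 72 = 6·12, r = 12·(6q), so 12 ∣ r; and since 72 = 8·9, r = 9·(8q), so 9 ∣ r.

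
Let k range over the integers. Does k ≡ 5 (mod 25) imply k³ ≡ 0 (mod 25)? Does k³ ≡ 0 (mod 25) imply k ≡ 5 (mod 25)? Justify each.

(→) Suppose k ≡ 5 (mod 25). Write k = 25j + 5. Then (25j + 5)³ = 15625j³ + 9375j² + 1875j + 125 = 25(625j³ + 375j² + 75j + 5) + 0, so k³ ≡ 0 (mod 25).

(←) This fails: take k = 0. Then 0³ = 0 ≡ 0 (mod 25), yet 0 ≡ 0 (mod 25), not 5.

The forward direction holds; the converse fails.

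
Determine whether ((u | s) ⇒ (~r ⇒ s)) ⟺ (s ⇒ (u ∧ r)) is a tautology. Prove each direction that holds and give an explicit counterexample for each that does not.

Forward direction. This fails. Under r = F, s = T, u = F, the left side is true but the right side is false.

Converse. This fails. Under r = F, s = F, u = T, the left side is false but the right side is true.

Neither direction holds.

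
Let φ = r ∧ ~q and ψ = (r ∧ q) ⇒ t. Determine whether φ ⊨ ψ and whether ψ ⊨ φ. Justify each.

Only the forward implication holds.

(→) Assume the antecedent. If r is true, the antecedent forces (r = T, t = F, q = F) or (r = T, t = T, q = F), and (r ∧ q) ⇒ t holds there. If r is false, the antecedent cannot hold. Either way (r ∧ q) ⇒ t holds.

(←) This fails. Under r = F, t = F, q = F, the left side is false but the right side is true.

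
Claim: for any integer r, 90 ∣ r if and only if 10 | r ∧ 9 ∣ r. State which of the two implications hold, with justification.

(⇒) If 90 ∣ r, write r = 90q. Since 90 = 9·10, r = 10·(9q), so 10 ∣ r; and since 90 = 10·9, r = 9·(10q), so 9 ∣ r.

(⇐) Suppose 10 ∣ r and 9 ∣ r. Any common multiple of 10 and 9 is a multiple of their lcm; here gcd(10, 9) = 1, so lcm(10, 9) = 10·9 = 90, so 90 ∣ r.

Both implications hold.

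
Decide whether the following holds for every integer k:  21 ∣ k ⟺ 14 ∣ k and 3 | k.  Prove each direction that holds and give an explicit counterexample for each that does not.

(⇒) fails; (⇐) holds.

Forward direction. This fails: take k = 21. Certainly 21 ∣ 21, but 14 ∤ 21.

Converse. Suppose 14 ∣ k and 3 ∣ k. Any common multiple of 14 and 3 is a multiple of their lcm; here gcd(14, 3) = 1, so lcm(14, 3) = 14·3 = 42, so 42 ∣ k. Since 21 ∣ 42, it follows that 21 ∣ k.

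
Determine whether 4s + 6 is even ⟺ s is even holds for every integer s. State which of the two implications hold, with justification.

Forward direction. This fails: take s = 3. Then 4s + 6 = 18, which is even, yet s = 3 is odd, not even.

Converse. Suppose s is even. Since 4 is even, 4s is even for every s, so 4s + 6 has the same parity as 6, which is even. Hence 4s + 6 is even.

Only the converse holds.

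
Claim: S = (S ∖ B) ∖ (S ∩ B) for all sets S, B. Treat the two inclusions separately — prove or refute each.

The sets are not equal: only the reverse inclusion holds.

(⟹) This inclusion fails. Take S = {1}, B = {1}; then 1 ∈ S but 1 ∉ (S ∖ B) ∖ (S ∩ B).

(⟸) Let x ∈ (S ∖ B) ∖ (S ∩ B). Then x ∈ S and x ∉ B, from which x ∈ S.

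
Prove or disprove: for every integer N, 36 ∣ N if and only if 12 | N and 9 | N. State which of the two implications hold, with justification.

Both implications hold.

[⇐] Suppose 12 ∣ N and 9 ∣ N. Any common multiple of 12 and 9 is a multiple of their lcm; here lcm(12, 9) = 12·9/gcd(12, 9) = 108/3 = 36, so 36 ∣ N.

[⇒] If 36 ∣ N, write N = 36q. Since 36 = 3·12, N = 12·(3q), so 12 ∣ N; and since 36 = 4·9, N = 9·(4q), so 9 ∣ N.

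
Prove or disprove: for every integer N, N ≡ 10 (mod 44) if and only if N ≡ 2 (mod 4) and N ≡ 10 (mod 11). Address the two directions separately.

[⇒] Suppose N ≡ 10 (mod 44); write N = 44j + 10. Since 4 ∣ 44, reducing mod 4 gives N ≡ 10 ≡ 2 (mod 4); since 11 ∣ 44, reducing mod 11 gives N ≡ 10 (mod 11).

[⇐] Conversely, if N ≡ 2 (mod 4) and N ≡ 10 (mod 11), then by the Chinese remainder theorem N ≡ 10 (mod 44). This is exactly N ≡ 10 (mod 44).

Both directions hold.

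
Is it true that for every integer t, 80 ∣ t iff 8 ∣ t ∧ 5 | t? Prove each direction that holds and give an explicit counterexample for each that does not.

Forward direction. If 80 ∣ t, write t = 80q. Since 80 = 10·8, t = 8·(10q), so 8 ∣ t; and since 80 = 16·5, t = 5·(16q), so 5 ∣ t.

Converse. This fails: take t = 40. Both 8 ∣ 40 and 5 ∣ 40, yet 40 is not a multiple of 80 (since 40 = 0·80 + 40), so 80 ∤ 40.

Not equivalent: only (⇒) holds.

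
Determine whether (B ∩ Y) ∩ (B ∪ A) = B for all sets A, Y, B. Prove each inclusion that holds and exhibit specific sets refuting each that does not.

(⊇) This inclusion fails. Take A = ∅, Y = ∅, B = {1}; then 1 ∈ B but 1 ∉ (B ∩ Y) ∩ (B ∪ A).

(⊆) Let x ∈ (B ∩ Y) ∩ (B ∪ A). Then either x ∈ Y ∩ B and x ∉ A; or x ∈ A ∩ Y ∩ B. In each case x ∈ B, so (B ∩ Y) ∩ (B ∪ A) ⊆ B.

The sets are not equal: only the forward inclusion holds.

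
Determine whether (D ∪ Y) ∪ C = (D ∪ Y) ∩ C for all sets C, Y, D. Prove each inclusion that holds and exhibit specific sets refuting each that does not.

Reverse inclusion. Let x ∈ (D ∪ Y) ∩ C. Then either x ∈ C ∩ Y and x ∉ D; or x ∈ C ∩ D and x ∉ Y; or x ∈ C ∩ Y ∩ D. In each case x ∈ (D ∪ Y) ∪ C, so (D ∪ Y) ∩ C ⊆ (D ∪ Y) ∪ C.

Forward inclusion. This inclusion fails. Take C = {1}, Y = ∅, D = ∅; then 1 ∈ (D ∪ Y) ∪ C but 1 ∉ (D ∪ Y) ∩ C.

(⊆) fails; (⊇) holds.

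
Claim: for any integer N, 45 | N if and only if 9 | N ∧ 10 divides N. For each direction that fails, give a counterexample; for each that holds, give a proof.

Only the converse holds.

[⇒] This fails: take N = 45. Certainly 45 ∣ 45, but 10 ∤ 45.

[⇐] Suppose 9 ∣ N and 10 ∣ N. Any common multiple of 9 and 10 is a multiple of their lcm; here gcd(9, 10) = 1, so lcm(9, 10) = 9·10 = 90, so 90 ∣ N. Since 45 ∣ 90, it follows that 45 ∣ N.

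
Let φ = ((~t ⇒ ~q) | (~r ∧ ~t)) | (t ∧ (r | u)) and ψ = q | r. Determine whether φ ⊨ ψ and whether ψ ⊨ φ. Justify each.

(⇒) fails and (⇐) fails.

(⟹) This fails. Under r = F, q = F, t = F, u = F, the left side is true but the right side is false.

(⟸) This fails. Under r = T, q = T, t = F, u = F, the left side is false but the right side is true.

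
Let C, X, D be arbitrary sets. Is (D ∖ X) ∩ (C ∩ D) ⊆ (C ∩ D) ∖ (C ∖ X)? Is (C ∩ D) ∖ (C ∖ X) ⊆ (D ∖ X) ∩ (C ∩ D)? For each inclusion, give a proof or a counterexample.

(⊆) This inclusion fails. Take C = {1}, X = ∅, D = {1}; then 1 ∈ (D ∖ X) ∩ (C ∩ D) but 1 ∉ (C ∩ D) ∖ (C ∖ X).

(⊇) This inclusion fails. Take C = {1}, X = {1}, D = {1}; then 1 ∈ (C ∩ D) ∖ (C ∖ X) but 1 ∉ (D ∖ X) ∩ (C ∩ D).

Both inclusions fail.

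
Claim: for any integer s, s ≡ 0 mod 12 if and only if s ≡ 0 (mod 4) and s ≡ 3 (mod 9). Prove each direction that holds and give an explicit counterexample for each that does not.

Only the reverse direction holds.

[⇒] This fails: s = 0 gives 0 ≡ 0 (mod 12) but 0 ≡ 0 (mod 9), so the conjunction on the right does not hold.

[⇐] Conversely, if s ≡ 0 (mod 4) and s ≡ 3 (mod 9), then by the Chinese remainder theorem s ≡ 12 (mod 36). Since 12 ≡ 0 (mod 12) and 12 ∣ 36, we get s ≡ 0 (mod 12).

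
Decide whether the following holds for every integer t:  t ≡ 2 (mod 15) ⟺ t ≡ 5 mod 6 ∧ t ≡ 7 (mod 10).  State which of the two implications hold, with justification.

(⟸) If t ≡ 5 (mod 6) and t ≡ 7 (mod 10), then by the Chinese remainder theorem t ≡ 17 (mod 30). Since 17 ≡ 2 (mod 15) and 15 ∣ 30, we get t ≡ 2 (mod 15).

(⟹) This fails: t = 2 gives 2 ≡ 2 (mod 15) but 2 ≡ 2 (mod 6), so the conjunction on the right does not hold.

Not equivalent: only (⇐) holds.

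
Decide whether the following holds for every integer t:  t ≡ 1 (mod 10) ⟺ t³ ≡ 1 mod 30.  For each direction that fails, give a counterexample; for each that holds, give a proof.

Not equivalent: only (⇐) holds.

Forward direction. This fails: take t = 11. Then 11 ≡ 1 (mod 10), but 11³ = 1331 ≡ 11 (mod 30), not 1.

Converse. The residues r modulo 30 with r³ ≡ 1 (mod 30) are exactly {1}, and each is ≡ 1 (mod 10).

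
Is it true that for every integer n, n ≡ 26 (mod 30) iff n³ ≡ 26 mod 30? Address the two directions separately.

(⇒) Suppose n ≡ 26 (mod 30). Write n = 30j + 26. Then (30j + 26)³ = 27000j³ + 70200j² + 60840j + 17576 = 30(900j³ + 2340j² + 2028j + 585) + 26, so n³ ≡ 26 (mod 30).

(⇐) Conversely, suppose n³ ≡ 26 (mod 30). The only residue r in {0, …, 29} with r³ ≡ 26 (mod 30) is r = 26, so n ≡ 26 (mod 30).

Equivalent; both directions hold.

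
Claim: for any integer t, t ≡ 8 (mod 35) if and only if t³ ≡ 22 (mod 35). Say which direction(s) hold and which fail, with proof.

Converse. This fails: take t = 18. Then 18³ = 5832 ≡ 22 (mod 35), yet 18 ≡ 18 (mod 35), not 8.

Forward direction. Suppose t ≡ 8 (mod 35). Write t = 35j + 8. Then (35j + 8)³ = 42875j³ + 29400j² + 6720j + 512 = 35(1225j³ + 840j² + 192j + 14) + 22, so t³ ≡ 22 (mod 35).

(⇒) holds; (⇐) fails.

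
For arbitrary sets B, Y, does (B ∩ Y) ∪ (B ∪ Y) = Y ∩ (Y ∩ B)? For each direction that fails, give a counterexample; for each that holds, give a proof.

The sets are not equal: only the reverse inclusion holds.

(⊆) This inclusion fails. Take B = {1}, Y = ∅; then 1 ∈ (B ∩ Y) ∪ (B ∪ Y) but 1 ∉ Y ∩ (Y ∩ B).

(⊇) Let x ∈ Y ∩ (Y ∩ B). Then x ∈ B ∩ Y, from which x ∈ (B ∩ Y) ∪ (B ∪ Y).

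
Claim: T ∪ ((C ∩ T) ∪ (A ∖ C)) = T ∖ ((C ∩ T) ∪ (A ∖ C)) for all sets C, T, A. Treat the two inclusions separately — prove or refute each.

(⟹) This inclusion fails. Take C = {1}, T = {1}, A = ∅; then 1 ∈ T ∪ ((C ∩ T) ∪ (A ∖ C)) but 1 ∉ T ∖ ((C ∩ T) ∪ (A ∖ C)).

(⟸) Let x ∈ T ∖ ((C ∩ T) ∪ (A ∖ C)). Then x ∈ T and x ∉ C, A, from which x ∈ T ∪ ((C ∩ T) ∪ (A ∖ C)).

(⊆) fails; (⊇) holds.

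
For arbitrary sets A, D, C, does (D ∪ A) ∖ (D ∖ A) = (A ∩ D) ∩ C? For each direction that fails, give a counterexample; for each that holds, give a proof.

(⊆) fails; (⊇) holds.

(⟹) This inclusion fails. Take A = {1}, D = ∅, C = ∅; then 1 ∈ (D ∪ A) ∖ (D ∖ A) but 1 ∉ (A ∩ D) ∩ C.

(⟸) Let x ∈ (A ∩ D) ∩ C. Then x ∈ A ∩ D ∩ C, from which x ∈ (D ∪ A) ∖ (D ∖ A).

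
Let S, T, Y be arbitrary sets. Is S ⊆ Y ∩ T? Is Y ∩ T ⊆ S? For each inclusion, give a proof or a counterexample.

Forward inclusion. This inclusion fails. Take S = {1}, T = ∅, Y = ∅; then 1 ∈ S but 1 ∉ Y ∩ T.

Reverse inclusion. This inclusion fails. Take S = ∅, T = {1}, Y = {1}; then 1 ∈ Y ∩ T but 1 ∉ S.

Both inclusions fail.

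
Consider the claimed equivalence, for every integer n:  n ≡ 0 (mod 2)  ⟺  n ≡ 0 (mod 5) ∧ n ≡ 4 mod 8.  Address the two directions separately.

The forward direction fails; the converse holds.

(→) This fails: n = 0 gives 0 ≡ 0 (mod 2) but 0 ≡ 0 (mod 8), so the conjunction on the right does not hold.

(←) Conversely, if n ≡ 0 (mod 5) and n ≡ 4 (mod 8), then by the Chinese remainder theorem n ≡ 20 (mod 40). Since 20 ≡ 0 (mod 2) and 2 ∣ 40, we get n ≡ 0 (mod 2).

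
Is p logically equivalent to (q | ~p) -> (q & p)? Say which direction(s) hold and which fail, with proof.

Both directions hold.

[⇒] Assume the antecedent. If p is true, (q | ~p) -> (q & p) reduces to true regardless of the other variables. If p is false, the antecedent cannot hold. Either way (q | ~p) -> (q & p) holds.

[⇐] Assume the antecedent. If p is true, p reduces to true regardless of the other variables. If p is false, the antecedent cannot hold. Either way p holds.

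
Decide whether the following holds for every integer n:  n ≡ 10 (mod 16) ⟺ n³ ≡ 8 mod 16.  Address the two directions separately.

(⟹) Suppose n ≡ 10 (mod 16). Write n = 16j + 10. Then (16j + 10)³ = 4096j³ + 7680j² + 4800j + 1000 = 16(256j³ + 480j² + 300j + 62) + 8, so n³ ≡ 8 (mod 16).

(⟸) This fails: take n = 2. Then 2³ = 8 ≡ 8 (mod 16), yet 2 ≡ 2 (mod 16), not 10.

Only the forward implication holds.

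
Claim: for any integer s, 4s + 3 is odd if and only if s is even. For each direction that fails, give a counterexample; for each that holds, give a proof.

Not equivalent: only (⇐) holds.

(⇒) This fails: take s = 3. Then 4s + 3 = 15, which is odd, yet s = 3 is odd, not even.

(⇐) Suppose s is even. Since 4 is even, 4s is even for every s, so 4s + 3 has the same parity as 3, which is odd. Hence 4s + 3 is odd.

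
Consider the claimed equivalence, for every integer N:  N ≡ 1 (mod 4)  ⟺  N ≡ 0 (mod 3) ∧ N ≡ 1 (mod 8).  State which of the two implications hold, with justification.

Only the converse holds.

(⇒) This fails: N = 1 gives 1 ≡ 1 (mod 4) but 1 ≡ 1 (mod 3), so the conjunction on the right does not hold.

(⇐) Conversely, if N ≡ 0 (mod 3) and N ≡ 1 (mod 8), then by the Chinese remainder theorem N ≡ 9 (mod 24). Since 9 ≡ 1 (mod 4) and 4 ∣ 24, we get N ≡ 1 (mod 4).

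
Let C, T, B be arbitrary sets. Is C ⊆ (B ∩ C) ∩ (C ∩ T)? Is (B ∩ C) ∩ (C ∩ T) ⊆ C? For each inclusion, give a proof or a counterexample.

(⟹) This inclusion fails. Take C = {1}, T = ∅, B = ∅; then 1 ∈ C but 1 ∉ (B ∩ C) ∩ (C ∩ T).

(⟸) Let x ∈ (B ∩ C) ∩ (C ∩ T). Then x ∈ C ∩ T ∩ B, from which x ∈ C.

(⊆) fails; (⊇) holds.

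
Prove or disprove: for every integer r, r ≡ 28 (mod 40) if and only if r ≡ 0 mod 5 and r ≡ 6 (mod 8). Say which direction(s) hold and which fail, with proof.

Neither implication holds.

(⟹) This fails: r = 28 gives 28 ≡ 28 (mod 40) but 28 ≡ 3 (mod 5), so the conjunction on the right does not hold.

(⟸) This fails: r = 30 satisfies both congruences on the right (30 ≡ 0 mod 5 and 30 ≡ 6 mod 8) yet 30 ≡ 30 (mod 40), not 28.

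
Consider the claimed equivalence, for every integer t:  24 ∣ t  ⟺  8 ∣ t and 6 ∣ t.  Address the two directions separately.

[⇒] If 24 ∣ t, write t = 24q. Since 24 = 3·8, t = 8·(3q), so 8 ∣ t; and since 24 = 4·6, t = 6·(4q), so 6 ∣ t.

[⇐] Suppose 8 ∣ t and 6 ∣ t. Any common multiple of 8 and 6 is a multiple of their lcm; here lcm(8, 6) = 8·6/gcd(8, 6) = 48/2 = 24, so 24 ∣ t.

Both directions hold; the statement is true.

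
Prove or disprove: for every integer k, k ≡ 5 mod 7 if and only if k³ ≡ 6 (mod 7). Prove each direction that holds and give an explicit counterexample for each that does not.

The forward direction holds; the converse fails.

(⇐) This fails: take k = 3. Then 3³ = 27 ≡ 6 (mod 7), yet 3 ≡ 3 (mod 7), not 5.

(⇒) Suppose k ≡ 5 mod 7. Write k = 7j + 5. Then (7j + 5)³ = 343j³ + 735j² + 525j + 125 = 7(49j³ + 105j² + 75j + 17) + 6, so k³ ≡ 6 (mod 7).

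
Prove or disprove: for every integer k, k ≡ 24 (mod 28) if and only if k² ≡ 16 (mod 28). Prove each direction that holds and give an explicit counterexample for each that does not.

Only the forward implication holds.

Forward direction. Suppose k ≡ 24 (mod 28). Write k = 28j + 24. Then (28j + 24)² = 784j² + 1344j + 576 = 28(28j² + 48j + 20) + 16, so k² ≡ 16 (mod 28).

Converse. This fails: take k = 4. Then 4² = 16 ≡ 16 (mod 28), yet 4 ≡ 4 (mod 28), not 24.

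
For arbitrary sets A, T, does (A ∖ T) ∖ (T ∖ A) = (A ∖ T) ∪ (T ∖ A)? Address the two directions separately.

Reverse inclusion. This inclusion fails. Take A = ∅, T = {1}; then 1 ∈ (A ∖ T) ∪ (T ∖ A) but 1 ∉ (A ∖ T) ∖ (T ∖ A).

Forward inclusion. Let x ∈ (A ∖ T) ∖ (T ∖ A). Then x ∈ A and x ∉ T, from which x ∈ (A ∖ T) ∪ (T ∖ A).

(⊆) holds; (⊇) fails.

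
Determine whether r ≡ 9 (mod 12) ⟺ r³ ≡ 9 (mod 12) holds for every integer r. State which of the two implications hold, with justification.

(⟹) Suppose r ≡ 9 (mod 12). Write r = 12j + 9. Then (12j + 9)³ = 1728j³ + 3888j² + 2916j + 729 = 12(144j³ + 324j² + 243j + 60) + 9, so r³ ≡ 9 (mod 12).

(⟸) Conversely, suppose r³ ≡ 9 (mod 12). The only residue r in {0, …, 11} with r³ ≡ 9 (mod 12) is r = 9, so r ≡ 9 (mod 12).

Equivalent; both directions hold.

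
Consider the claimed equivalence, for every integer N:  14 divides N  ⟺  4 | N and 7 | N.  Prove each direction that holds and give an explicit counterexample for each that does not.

(→) This fails: take N = 14. Certainly 14 ∣ 14, but 4 ∤ 14.

(←) Suppose 4 ∣ N and 7 ∣ N. Any common multiple of 4 and 7 is a multiple of their lcm; here gcd(4, 7) = 1, so lcm(4, 7) = 4·7 = 28, so 28 ∣ N. Since 14 ∣ 28, it follows that 14 ∣ N.

The forward direction fails; the converse holds.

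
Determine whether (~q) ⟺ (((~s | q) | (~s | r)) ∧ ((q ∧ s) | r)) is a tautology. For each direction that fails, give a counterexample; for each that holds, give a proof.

[⇒] This fails. Under r = F, s = F, q = F, the left side is true but the right side is false.

[⇐] This fails. Under r = T, s = F, q = T, the left side is false but the right side is true.

Neither implication holds.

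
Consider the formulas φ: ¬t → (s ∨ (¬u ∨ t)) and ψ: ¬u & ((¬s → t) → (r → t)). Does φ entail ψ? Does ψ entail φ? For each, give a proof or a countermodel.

(⇒) This fails. Under r = T, u = F, s = T, t = F, the left side is true but the right side is false.

(⇐) Assume the antecedent. If u is true, the antecedent cannot hold. If u is false, ¬t → (s ∨ (¬u ∨ t)) reduces to true regardless of the other variables. Either way ¬t → (s ∨ (¬u ∨ t)) holds.

(⇒) fails; (⇐) holds.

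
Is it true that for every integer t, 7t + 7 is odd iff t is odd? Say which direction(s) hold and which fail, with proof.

(⟹) This fails: t = 6 gives 7t + 7 = 49, which is odd, but 6 is even, not odd.

(⟸) This also fails: t = 7 is odd, but 7t + 7 = 56 is even, not odd.

Neither implication holds.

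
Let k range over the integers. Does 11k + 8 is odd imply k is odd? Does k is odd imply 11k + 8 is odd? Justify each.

(⇐) Suppose k is odd; write k = 2j + 1. Then 11k + 8 = 11·(2j + 1) + 8 = 2·11j + 19, which is odd.

(⇒) Suppose 11k + 8 is odd. Since 11 is odd, 11k and k have the same parity, so 11k + 8 ≡ k + 8 (mod 2). As 8 is even, 11k + 8 is odd exactly when k is odd. Thus k is odd.

The biconditional holds.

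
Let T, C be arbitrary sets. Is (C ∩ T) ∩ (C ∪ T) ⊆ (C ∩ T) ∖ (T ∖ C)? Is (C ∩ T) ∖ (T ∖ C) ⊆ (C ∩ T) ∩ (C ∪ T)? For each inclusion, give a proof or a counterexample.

(⟸) Let x ∈ (C ∩ T) ∖ (T ∖ C). Then x ∈ T ∩ C, from which x ∈ (C ∩ T) ∩ (C ∪ T).

(⟹) Let x ∈ (C ∩ T) ∩ (C ∪ T). Then x ∈ T ∩ C, from which x ∈ (C ∩ T) ∖ (T ∖ C).

Both inclusions hold; the sets are equal.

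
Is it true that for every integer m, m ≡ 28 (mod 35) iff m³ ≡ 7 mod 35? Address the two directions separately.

Both directions hold.

Forward direction. Suppose m ≡ 28 (mod 35). Write m = 35j + 28. Then (35j + 28)³ = 42875j³ + 102900j² + 82320j + 21952 = 35(1225j³ + 2940j² + 2352j + 627) + 7, so m³ ≡ 7 (mod 35).

Converse. Suppose m³ ≡ 7 (mod 35). The only residue r in {0, …, 34} with r³ ≡ 7 (mod 35) is r = 28, so m ≡ 28 (mod 35).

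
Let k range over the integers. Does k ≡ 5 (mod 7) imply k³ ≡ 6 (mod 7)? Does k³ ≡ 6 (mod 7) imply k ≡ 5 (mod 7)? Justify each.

The forward direction holds; the converse fails.

(⇒) Suppose k ≡ 5 (mod 7). Write k = 7j + 5. Then (7j + 5)³ = 343j³ + 735j² + 525j + 125 = 7(49j³ + 105j² + 75j + 17) + 6, so k³ ≡ 6 (mod 7).

(⇐) This fails: take k = 3. Then 3³ = 27 ≡ 6 (mod 7), yet 3 ≡ 3 (mod 7), not 5.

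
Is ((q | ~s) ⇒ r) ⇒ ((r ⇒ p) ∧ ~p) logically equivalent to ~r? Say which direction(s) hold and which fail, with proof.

(⇐) This fails. Under s = T, r = F, p = T, q = F, the left side is false but the right side is true.

(⇒) Assume the antecedent. If r is true, the antecedent cannot hold. If r is false, ~r reduces to true regardless of the other variables. Either way ~r holds.

(⇒) holds; (⇐) fails.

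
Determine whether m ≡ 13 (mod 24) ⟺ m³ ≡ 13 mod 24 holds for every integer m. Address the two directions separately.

(→) Suppose m ≡ 13 (mod 24). Write m = 24j + 13. Then (24j + 13)³ = 13824j³ + 22464j² + 12168j + 2197 = 24(576j³ + 936j² + 507j + 91) + 13, so m³ ≡ 13 (mod 24).

(←) Conversely, suppose m³ ≡ 13 (mod 24). The only residue r in {0, …, 23} with r³ ≡ 13 (mod 24) is r = 13, so m ≡ 13 (mod 24).

Both directions hold.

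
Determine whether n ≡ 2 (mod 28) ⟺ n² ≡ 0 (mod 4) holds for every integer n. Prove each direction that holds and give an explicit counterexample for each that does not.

Only the forward direction holds.

[⇒] Suppose n ≡ 2 (mod 28). Then n² ≡ 2² = 4 (mod 28), and since 4 ∣ 28, also n² ≡ 0 (mod 4).

[⇐] This fails: take n = 0. Then 0² = 0 ≡ 0 (mod 4), yet 0 ≡ 0 (mod 28), not 2.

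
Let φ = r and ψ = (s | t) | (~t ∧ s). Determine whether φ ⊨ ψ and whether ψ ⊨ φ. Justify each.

Both directions fail.

(→) This fails. Under t = F, s = F, r = T, the left side is true but the right side is false.

(←) This fails. Under t = T, s = F, r = F, the left side is false but the right side is true.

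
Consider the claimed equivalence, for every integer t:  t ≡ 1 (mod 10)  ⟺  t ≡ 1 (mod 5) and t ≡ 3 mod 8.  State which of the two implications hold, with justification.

(⇒) This fails: t = 1 gives 1 ≡ 1 (mod 10) but 1 ≡ 1 (mod 8), so the conjunction on the right does not hold.

(⇐) Conversely, if t ≡ 1 (mod 5) and t ≡ 3 (mod 8), then by the Chinese remainder theorem t ≡ 11 (mod 40). Since 11 ≡ 1 (mod 10) and 10 ∣ 40, we get t ≡ 1 (mod 10).

Only the converse holds.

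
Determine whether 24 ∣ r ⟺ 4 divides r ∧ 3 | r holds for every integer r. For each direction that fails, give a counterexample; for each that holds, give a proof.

(→) If 24 ∣ r, write r = 24q. Since 24 = 6·4, r = 4·(6q), so 4 ∣ r; and since 24 = 8·3, r = 3·(8q), so 3 ∣ r.

(←) This fails: take r = 12. Both 4 ∣ 12 and 3 ∣ 12, yet 12 is not a multiple of 24 (since 12 = 0·24 + 12), so 24 ∤ 12.

The forward direction holds; the converse fails.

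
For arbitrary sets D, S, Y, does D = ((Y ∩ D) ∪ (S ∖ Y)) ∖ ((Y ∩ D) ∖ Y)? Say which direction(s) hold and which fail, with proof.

Forward inclusion. This inclusion fails. Take D = {1}, S = ∅, Y = ∅; then 1 ∈ D but 1 ∉ ((Y ∩ D) ∪ (S ∖ Y)) ∖ ((Y ∩ D) ∖ Y).

Reverse inclusion. This inclusion fails. Take D = ∅, S = {1}, Y = ∅; then 1 ∈ ((Y ∩ D) ∪ (S ∖ Y)) ∖ ((Y ∩ D) ∖ Y) but 1 ∉ D.

Both inclusions fail.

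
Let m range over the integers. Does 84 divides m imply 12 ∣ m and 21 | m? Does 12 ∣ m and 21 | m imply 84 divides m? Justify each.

Equivalent; both directions hold.

(⇒) If 84 ∣ m, write m = 84q. Since 84 = 7·12, m = 12·(7q), so 12 ∣ m; and since 84 = 4·21, m = 21·(4q), so 21 ∣ m.

(⇐) Suppose 12 ∣ m and 21 ∣ m. Any common multiple of 12 and 21 is a multiple of their lcm; here lcm(12, 21) = 12·21/gcd(12, 21) = 252/3 = 84, so 84 ∣ m.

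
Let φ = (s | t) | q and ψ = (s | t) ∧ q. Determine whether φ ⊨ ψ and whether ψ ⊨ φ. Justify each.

Forward direction. This fails. Under s = T, q = F, t = F, the left side is true but the right side is false.

Converse. Assume the antecedent. If s is true, (s | t) | q reduces to true regardless of the other variables. If s is false, the antecedent forces (s = F, q = T, t = T), and (s | t) | q holds there. Either way (s | t) | q holds.

The forward direction fails; the converse holds.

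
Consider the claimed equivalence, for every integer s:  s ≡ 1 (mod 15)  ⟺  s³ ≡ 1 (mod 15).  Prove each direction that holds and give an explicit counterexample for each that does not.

Both implications hold.

Forward direction. Suppose s ≡ 1 (mod 15). Write s = 15j + 1. Then (15j + 1)³ = 3375j³ + 675j² + 45j + 1 = 15(225j³ + 45j² + 3j) + 1, so s³ ≡ 1 (mod 15).

Converse. Suppose s³ ≡ 1 (mod 15). The only residue r in {0, …, 14} with r³ ≡ 1 (mod 15) is r = 1, so s ≡ 1 (mod 15).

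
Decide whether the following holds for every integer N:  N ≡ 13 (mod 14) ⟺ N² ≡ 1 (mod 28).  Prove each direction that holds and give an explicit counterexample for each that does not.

Forward direction. Suppose N ≡ 13 (mod 14). Working modulo 28, N ∈ {13, 27}; for each such r, r² ≡ 1 (mod 28).

Converse. This fails: take N = 1. Then 1² = 1 ≡ 1 (mod 28), yet 1 ≡ 1 (mod 14), not 13.

Only the forward implication holds.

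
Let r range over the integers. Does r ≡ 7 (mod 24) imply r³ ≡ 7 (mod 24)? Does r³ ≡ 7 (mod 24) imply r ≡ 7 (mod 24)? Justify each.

Both directions hold.

[⇒] Suppose r ≡ 7 (mod 24). Write r = 24j + 7. Then (24j + 7)³ = 13824j³ + 12096j² + 3528j + 343 = 24(576j³ + 504j² + 147j + 14) + 7, so r³ ≡ 7 (mod 24).

[⇐] Conversely, suppose r³ ≡ 7 (mod 24). The only residue r in {0, …, 23} with r³ ≡ 7 (mod 24) is r = 7, so r ≡ 7 (mod 24).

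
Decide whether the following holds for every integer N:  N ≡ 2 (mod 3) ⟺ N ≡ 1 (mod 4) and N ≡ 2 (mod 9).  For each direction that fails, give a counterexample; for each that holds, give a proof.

Only the reverse direction holds.

(⟹) This fails: N = 32 gives 32 ≡ 2 (mod 3) but 32 ≡ 0 (mod 4), so the conjunction on the right does not hold.

(⟸) Conversely, if N ≡ 1 (mod 4) and N ≡ 2 (mod 9), then by the Chinese remainder theorem N ≡ 29 (mod 36). Since 29 ≡ 2 (mod 3) and 3 ∣ 36, we get N ≡ 2 (mod 3).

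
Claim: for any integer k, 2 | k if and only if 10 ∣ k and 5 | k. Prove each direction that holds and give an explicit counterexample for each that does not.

(←) Suppose 10 ∣ k and 5 ∣ k. Any common multiple of 10 and 5 is a multiple of their lcm; here lcm(10, 5) = 10·5/gcd(10, 5) = 50/5 = 10, so 10 ∣ k. Since 2 ∣ 10, it follows that 2 ∣ k.

(→) This fails: take k = 2. Certainly 2 ∣ 2, but 10 ∤ 2.

Only the converse holds.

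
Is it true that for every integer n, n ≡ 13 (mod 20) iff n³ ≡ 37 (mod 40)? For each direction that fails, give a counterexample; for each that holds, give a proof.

(⇒) This fails: take n = 33. Then 33 ≡ 13 (mod 20), but 33³ = 35937 ≡ 17 (mod 40), not 37.

(⇐) Conversely, the residues r modulo 40 with r³ ≡ 37 (mod 40) are exactly {13}, and each is ≡ 13 (mod 20).

Only the reverse direction holds.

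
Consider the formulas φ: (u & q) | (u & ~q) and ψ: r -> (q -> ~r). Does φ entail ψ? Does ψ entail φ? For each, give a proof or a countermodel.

(⇒) fails and (⇐) fails.

(⟹) This fails. Under q = T, u = T, r = T, the left side is true but the right side is false.

(⟸) This fails. Under q = F, u = F, r = F, the left side is false but the right side is true.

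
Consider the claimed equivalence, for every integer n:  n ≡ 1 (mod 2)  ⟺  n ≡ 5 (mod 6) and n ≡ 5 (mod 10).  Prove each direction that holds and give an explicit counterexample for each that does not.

(→) This fails: n = 1 gives 1 ≡ 1 (mod 2) but 1 ≡ 1 (mod 6), so the conjunction on the right does not hold.

(←) Conversely, if n ≡ 5 (mod 6) and n ≡ 5 (mod 10), then by the Chinese remainder theorem n ≡ 5 (mod 30). Since 5 ≡ 1 (mod 2) and 2 ∣ 30, we get n ≡ 1 (mod 2).

Only the converse holds.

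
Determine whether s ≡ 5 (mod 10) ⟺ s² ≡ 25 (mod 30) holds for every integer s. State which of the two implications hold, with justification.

Forward direction. This fails: take s = 15. Then 15 ≡ 5 (mod 10), but 15² = 225 ≡ 15 (mod 30), not 25.

Converse. The residues r modulo 30 with r² ≡ 25 (mod 30) are exactly {5, 25}, and each is ≡ 5 (mod 10).

Not equivalent: only (⇐) holds.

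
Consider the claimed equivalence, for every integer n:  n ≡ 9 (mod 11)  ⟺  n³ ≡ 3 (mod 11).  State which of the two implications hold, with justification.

[⇐] For the converse, argue contrapositively. If n ≢ 9 (mod 11), then n is congruent to one of 0, 1, 2, 3, 4, 5, 6, 7, 8, 10 modulo 11, and these give n³ ≡ 0, 1, 8, 5, 9, 4, 7, 2, 6, 10 respectively — never 3.

[⇒] Suppose n ≡ 9 (mod 11). Write n = 11j + 9. Then (11j + 9)³ = 1331j³ + 3267j² + 2673j + 729 = 11(121j³ + 297j² + 243j + 66) + 3, so n³ ≡ 3 (mod 11).

Both directions hold.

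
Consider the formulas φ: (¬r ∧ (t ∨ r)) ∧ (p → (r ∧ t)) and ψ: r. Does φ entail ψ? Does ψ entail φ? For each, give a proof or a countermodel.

(⇒) fails and (⇐) fails.

(⇒) This fails. Under r = F, p = F, t = T, the left side is true but the right side is false.

(⇐) This fails. Under r = T, p = F, t = F, the left side is false but the right side is true.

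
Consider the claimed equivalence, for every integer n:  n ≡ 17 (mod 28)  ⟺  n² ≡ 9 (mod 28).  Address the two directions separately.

Forward direction. Suppose n ≡ 17 (mod 28). Write n = 28j + 17. Then (28j + 17)² = 784j² + 952j + 289 = 28(28j² + 34j + 10) + 9, so n² ≡ 9 (mod 28).

Converse. This fails: take n = 3. Then 3² = 9 ≡ 9 (mod 28), yet 3 ≡ 3 (mod 28), not 17.

(⇒) holds; (⇐) fails.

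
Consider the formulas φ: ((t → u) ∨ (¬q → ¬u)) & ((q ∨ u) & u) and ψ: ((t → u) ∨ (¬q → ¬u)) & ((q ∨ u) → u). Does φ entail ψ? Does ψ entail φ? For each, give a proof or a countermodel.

(⟸) This fails. Under t = F, q = F, u = F, the left side is false but the right side is true.

(⟹) Assume the antecedent. If t is true, the antecedent forces (t = T, q = F, u = T) or (t = T, q = T, u = T), and the consequent holds there. If t is false, the antecedent forces (t = F, q = F, u = T) or (t = F, q = T, u = T), and the consequent holds there. Either way the consequent holds.

Not equivalent: only (⇒) holds.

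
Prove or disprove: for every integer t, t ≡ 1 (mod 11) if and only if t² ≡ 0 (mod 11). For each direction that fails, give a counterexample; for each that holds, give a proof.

Both directions fail.

(⇒) This fails: take t = 1. Then 1 ≡ 1 (mod 11), but 1² = 1 ≡ 1 (mod 11), not 0.

(⇐) This fails: take t = 0. Then 0² = 0 ≡ 0 (mod 11), yet 0 ≡ 0 (mod 11), not 1.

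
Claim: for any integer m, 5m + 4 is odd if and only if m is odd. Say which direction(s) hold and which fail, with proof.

The biconditional holds.

[⇒] Suppose 5m + 4 is odd. Since 5 is odd, 5m and m have the same parity, so 5m + 4 ≡ m + 4 (mod 2). As 4 is even, 5m + 4 is odd exactly when m is odd. Thus m is odd.

[⇐] Conversely, suppose m is odd; write m = 2j + 1. Then 5m + 4 = 5·(2j + 1) + 4 = 2·5j + 9, which is odd.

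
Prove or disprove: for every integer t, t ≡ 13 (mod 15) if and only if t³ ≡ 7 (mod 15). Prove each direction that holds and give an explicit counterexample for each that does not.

(←) Suppose t³ ≡ 7 (mod 15). The only residue r in {0, …, 14} with r³ ≡ 7 (mod 15) is r = 13, so t ≡ 13 (mod 15).

(→) Suppose t ≡ 13 (mod 15). Write t = 15j + 13. Then (15j + 13)³ = 3375j³ + 8775j² + 7605j + 2197 = 15(225j³ + 585j² + 507j + 146) + 7, so t³ ≡ 7 (mod 15).

Both implications hold.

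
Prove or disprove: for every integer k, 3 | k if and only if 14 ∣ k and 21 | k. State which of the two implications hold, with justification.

[⇒] This fails: take k = 3. Certainly 3 ∣ 3, but 14 ∤ 3.

[⇐] Suppose 14 ∣ k and 21 ∣ k. Any common multiple of 14 and 21 is a multiple of their lcm; here lcm(14, 21) = 14·21/gcd(14, 21) = 294/7 = 42, so 42 ∣ k. Since 3 ∣ 42, it follows that 3 ∣ k.

(⇒) fails; (⇐) holds.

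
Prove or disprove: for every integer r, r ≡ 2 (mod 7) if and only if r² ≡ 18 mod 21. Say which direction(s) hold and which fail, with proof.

Neither direction holds.

(⇒) This fails: take r = 2. Then 2 ≡ 2 (mod 7), but 2² = 4 ≡ 4 (mod 21), not 18.

(⇐) This fails: take r = 12. Then 12² = 144 ≡ 18 (mod 21), yet 12 ≡ 5 (mod 7), not 2.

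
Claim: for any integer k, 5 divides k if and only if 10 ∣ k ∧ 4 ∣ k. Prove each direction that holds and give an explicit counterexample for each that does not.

Only the converse holds.

Forward direction. This fails: take k = 5. Certainly 5 ∣ 5, but 10 ∤ 5.

Converse. Suppose 10 ∣ k and 4 ∣ k. Any common multiple of 10 and 4 is a multiple of their lcm; here lcm(10, 4) = 10·4/gcd(10, 4) = 40/2 = 20, so 20 ∣ k. Since 5 ∣ 20, it follows that 5 ∣ k.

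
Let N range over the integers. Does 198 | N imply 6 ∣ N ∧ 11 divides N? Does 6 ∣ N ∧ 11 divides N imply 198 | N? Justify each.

Only the forward implication holds.

Forward direction. If 198 ∣ N, write N = 198q. Since 198 = 33·6, N = 6·(33q), so 6 ∣ N; and since 198 = 18·11, N = 11·(18q), so 11 ∣ N.

Converse. This fails: take N = 66. Both 6 ∣ 66 and 11 ∣ 66, yet 66 is not a multiple of 198 (since 66 = 0·198 + 66), so 198 ∤ 66.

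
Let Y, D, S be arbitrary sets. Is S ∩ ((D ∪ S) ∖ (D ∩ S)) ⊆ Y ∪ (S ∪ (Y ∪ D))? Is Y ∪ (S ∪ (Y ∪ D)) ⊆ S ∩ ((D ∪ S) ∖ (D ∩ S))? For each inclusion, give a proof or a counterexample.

(⊆) holds; (⊇) fails.

(⊆) Let x ∈ S ∩ ((D ∪ S) ∖ (D ∩ S)). Then either x ∈ S and x ∉ Y, D; or x ∈ Y ∩ S and x ∉ D. In each case x ∈ Y ∪ (S ∪ (Y ∪ D)), so S ∩ ((D ∪ S) ∖ (D ∩ S)) ⊆ Y ∪ (S ∪ (Y ∪ D)).

(⊇) This inclusion fails. Take Y = {1}, D = ∅, S = ∅; then 1 ∈ Y ∪ (S ∪ (Y ∪ D)) but 1 ∉ S ∩ ((D ∪ S) ∖ (D ∩ S)).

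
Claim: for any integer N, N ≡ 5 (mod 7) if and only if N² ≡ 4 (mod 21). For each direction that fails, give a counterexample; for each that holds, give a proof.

Forward direction. This fails: take N = 12. Then 12 ≡ 5 (mod 7), but 12² = 144 ≡ 18 (mod 21), not 4.

Converse. This fails: take N = 2. Then 2² = 4 ≡ 4 (mod 21), yet 2 ≡ 2 (mod 7), not 5.

Neither direction holds.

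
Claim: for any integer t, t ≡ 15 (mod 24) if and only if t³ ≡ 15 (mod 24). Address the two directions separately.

Equivalent; both directions hold.

Forward direction. Suppose t ≡ 15 (mod 24). Write t = 24j + 15. Then (24j + 15)³ = 13824j³ + 25920j² + 16200j + 3375 = 24(576j³ + 1080j² + 675j + 140) + 15, so t³ ≡ 15 (mod 24).

Converse. Suppose t³ ≡ 15 (mod 24). The only residue r in {0, …, 23} with r³ ≡ 15 (mod 24) is r = 15, so t ≡ 15 (mod 24).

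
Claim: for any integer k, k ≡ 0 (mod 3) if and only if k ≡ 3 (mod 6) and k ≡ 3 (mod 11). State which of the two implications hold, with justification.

[⇐] If k ≡ 3 (mod 6) and k ≡ 3 (mod 11), then by the Chinese remainder theorem k ≡ 3 (mod 66). Since 3 ≡ 0 (mod 3) and 3 ∣ 66, we get k ≡ 0 (mod 3).

[⇒] This fails: k = 0 gives 0 ≡ 0 (mod 3) but 0 ≡ 0 (mod 6), so the conjunction on the right does not hold.

Not equivalent: only (⇐) holds.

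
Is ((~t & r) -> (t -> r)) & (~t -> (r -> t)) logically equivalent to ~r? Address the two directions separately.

Only the converse holds.

(⟸) Assume the antecedent. If t is true, the consequent reduces to true regardless of the other variables. If t is false, the antecedent forces (t = F, r = F), and the consequent holds there. Either way the consequent holds.

(⟹) This fails. Under t = T, r = T, the left side is true but the right side is false.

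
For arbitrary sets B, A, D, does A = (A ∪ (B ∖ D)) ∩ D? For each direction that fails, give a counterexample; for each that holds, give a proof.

Only the reverse inclusion holds.

(⊆) This inclusion fails. Take B = ∅, A = {1}, D = ∅; then 1 ∈ A but 1 ∉ (A ∪ (B ∖ D)) ∩ D.

(⊇) Let x ∈ (A ∪ (B ∖ D)) ∩ D. Then either x ∈ A ∩ D and x ∉ B; or x ∈ B ∩ A ∩ D. In each case x ∈ A, so (A ∪ (B ∖ D)) ∩ D ⊆ A.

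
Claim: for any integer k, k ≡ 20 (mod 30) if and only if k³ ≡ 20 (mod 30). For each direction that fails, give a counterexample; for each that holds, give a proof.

(→) Suppose k ≡ 20 (mod 30). Write k = 30j + 20. Then (30j + 20)³ = 27000j³ + 54000j² + 36000j + 8000 = 30(900j³ + 1800j² + 1200j + 266) + 20, so k³ ≡ 20 (mod 30).

(←) Conversely, suppose k³ ≡ 20 (mod 30). The only residue r in {0, …, 29} with r³ ≡ 20 (mod 30) is r = 20, so k ≡ 20 (mod 30).

Both implications hold.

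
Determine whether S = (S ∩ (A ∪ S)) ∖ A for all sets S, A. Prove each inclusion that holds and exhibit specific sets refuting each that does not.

(⟹) This inclusion fails. Take S = {1}, A = {1}; then 1 ∈ S but 1 ∉ (S ∩ (A ∪ S)) ∖ A.

(⟸) Let x ∈ (S ∩ (A ∪ S)) ∖ A. Then x ∈ S and x ∉ A, from which x ∈ S.

The sets are not equal: only the reverse inclusion holds.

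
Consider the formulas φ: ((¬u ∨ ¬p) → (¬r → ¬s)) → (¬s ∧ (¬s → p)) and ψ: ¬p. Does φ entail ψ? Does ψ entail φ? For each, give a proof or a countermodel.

Neither direction holds.

(⇒) This fails. Under p = T, r = F, s = F, u = F, the left side is true but the right side is false.

(⇐) This fails. Under p = F, r = F, s = F, u = F, the left side is false but the right side is true.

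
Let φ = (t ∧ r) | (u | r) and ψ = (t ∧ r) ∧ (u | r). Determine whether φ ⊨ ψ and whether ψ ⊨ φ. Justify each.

(⇒) This fails. Under u = T, t = F, r = F, the left side is true but the right side is false.

(⇐) Assume the antecedent. If u is true, (t ∧ r) | (u | r) reduces to true regardless of the other variables. If u is false, the antecedent forces (u = F, t = T, r = T), and (t ∧ r) | (u | r) holds there. Either way (t ∧ r) | (u | r) holds.

The forward direction fails; the converse holds.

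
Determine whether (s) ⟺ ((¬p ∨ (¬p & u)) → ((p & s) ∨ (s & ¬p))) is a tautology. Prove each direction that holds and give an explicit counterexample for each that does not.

[⇒] Assume the antecedent. If p is true, the consequent reduces to true regardless of the other variables. If p is false, the antecedent forces (p = F, u = F, s = T) or (p = F, u = T, s = T), and the consequent holds there. Either way the consequent holds.

[⇐] This fails. Under p = T, u = F, s = F, the left side is false but the right side is true.

The forward direction holds; the converse fails.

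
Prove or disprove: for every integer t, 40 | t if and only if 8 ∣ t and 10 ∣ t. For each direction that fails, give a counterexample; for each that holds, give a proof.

Both directions hold.

Converse. Suppose 8 ∣ t and 10 ∣ t. Any common multiple of 8 and 10 is a multiple of their lcm; here lcm(8, 10) = 8·10/gcd(8, 10) = 80/2 = 40, so 40 ∣ t.

Forward direction. If 40 ∣ t, write t = 40q. Since 40 = 5·8, t = 8·(5q), so 8 ∣ t; and since 40 = 4·10, t = 10·(4q), so 10 ∣ t.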